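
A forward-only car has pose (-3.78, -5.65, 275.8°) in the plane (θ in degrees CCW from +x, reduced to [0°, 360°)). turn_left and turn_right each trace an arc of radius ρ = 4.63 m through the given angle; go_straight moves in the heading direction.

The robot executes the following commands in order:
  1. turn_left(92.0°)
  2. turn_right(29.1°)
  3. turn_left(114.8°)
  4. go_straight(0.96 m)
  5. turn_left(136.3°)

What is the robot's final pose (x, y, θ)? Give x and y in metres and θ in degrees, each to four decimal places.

(1.8517, -1.7823, 229.8000°)

set_pose: (x, y, θ) = (-3.7800, -5.6500, 275.8000°), ρ = 4.63
turn_left(92.0°): centre at ρ to the left, rotate +92.0° → (1.4547, -9.7693, 367.8000° ≡ 7.8000°)
turn_right(29.1°): centre at ρ to the right, rotate −29.1° → (3.7649, -10.0427, -21.3000° ≡ 338.7000°)
turn_left(114.8°): centre at ρ to the left, rotate +114.8° → (10.0681, -5.4463, 453.5000° ≡ 93.5000°)
go_straight(0.96): x += 0.96·cos θ, y += 0.96·sin θ → (10.0095, -4.4881, 93.5000°)
turn_left(136.3°): centre at ρ to the left, rotate +136.3° → (1.8517, -1.7823, 229.8000°)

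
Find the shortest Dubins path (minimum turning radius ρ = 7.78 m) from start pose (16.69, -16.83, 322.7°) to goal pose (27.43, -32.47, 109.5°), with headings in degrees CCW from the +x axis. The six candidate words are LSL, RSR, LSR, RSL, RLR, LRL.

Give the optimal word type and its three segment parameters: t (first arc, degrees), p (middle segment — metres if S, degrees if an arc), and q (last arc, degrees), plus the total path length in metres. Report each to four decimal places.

RLR: t = 109.5616°, p = 260.2431°, q = 3.8815°, L = 50.7416 m

Let ψ = atan2(Δy, Δx) = atan2(-15.64, 10.74) = -55.5226° be the start→goal bearing.
Normalize: d = |goal − start| / ρ = 18.972538/7.78 = 2.438630, α = (θ_start − ψ) mod 360° = 18.2226° = 0.318044 rad, β = (θ_goal − ψ) mod 360° = 165.0226° = 2.880187 rad.
Common terms: sin α = 0.312709, cos α = 0.949849, sin β = 0.258438, cos β = -0.966028, cos(α−β) = -0.836764, d² = 5.946914. Work in radians in the unit-radius frame; every candidate has L = ρ·(t + p + q).
LSL: p² = 2 + d² − 2cos(α−β) + 2d(sin α − sin β) = 9.885137; p = √p² = 3.144064; φ = atan2(cos β − cos α, d + sin α − sin β) = -0.655257 rad; t = (φ − α) mod 2π = 5.309884 rad, q = (β − φ) mod 2π = 3.535445 rad → L = 7.78·(5.309884 + 3.144064 + 3.535445) = 7.78·11.989392 = 93.277473 m
RSR: p² = 2 + d² − 2cos(α−β) + 2d(sin β − sin α) = 9.355749; p = √p² = 3.058717; φ = atan2(cos α − cos β, d − sin α + sin β) = 0.676883 rad; t = (α − φ) mod 2π = 5.924347 rad, q = (φ − β) mod 2π = 4.079881 rad → L = 7.78·(5.924347 + 3.058717 + 4.079881) = 7.78·13.062944 = 101.629705 m
LSR: p² = d² − 2 + 2cos(α−β) + 2d(sin α + sin β) = 5.059021; p = √p² = 2.249227; φ = atan2(−cos α − cos β, d + sin α + sin β) − atan2(−2, p) = 0.732188 rad; t = (φ − α) mod 2π = 0.414144 rad, q = (φ − β) mod 2π = 4.135186 rad → L = 7.78·(0.414144 + 2.249227 + 4.135186) = 7.78·6.798557 = 52.892776 m
RSL: p² = d² − 2 + 2cos(α−β) − 2d(sin α + sin β) = -0.512249 < 0 → infeasible
RLR: c = (6 − d² + 2cos(α−β) + 2d(sin α − sin β))/8 = -0.169469; p = 2π − arccos c = 4.542099 rad; φ = atan2(cos α − cos β, d − sin α + sin β) = 0.676883 rad; t = (α − φ + p/2) mod 2π = 1.912211 rad, q = (α − β − t + p) mod 2π = 0.067745 rad → L = 7.78·(1.912211 + 4.542099 + 0.067745) = 7.78·6.522054 = 50.741578 m
LRL: c = (6 − d² + 2cos(α−β) − 2d(sin α − sin β))/8 = -0.235642; p = 2π − arccos c = 4.474510 rad; φ = atan2(cos β − cos α, d + sin α − sin β) = -0.655257 rad; t = (φ − α + p/2) mod 2π = 1.263954 rad, q = (β − α − t + p) mod 2π = 5.772699 rad → L = 7.78·(1.263954 + 4.474510 + 5.772699) = 7.78·11.511163 = 89.556847 m
Shortest: RLR with L = 50.741578 m ≈ 50.7416 m
Convert RLR to answer units (arcs ×180/π): t = 1.912211·180/π = 109.5616°, p = 4.542099·180/π = 260.2431°, q = 0.067745·180/π = 3.8815°, L = 50.7416 m.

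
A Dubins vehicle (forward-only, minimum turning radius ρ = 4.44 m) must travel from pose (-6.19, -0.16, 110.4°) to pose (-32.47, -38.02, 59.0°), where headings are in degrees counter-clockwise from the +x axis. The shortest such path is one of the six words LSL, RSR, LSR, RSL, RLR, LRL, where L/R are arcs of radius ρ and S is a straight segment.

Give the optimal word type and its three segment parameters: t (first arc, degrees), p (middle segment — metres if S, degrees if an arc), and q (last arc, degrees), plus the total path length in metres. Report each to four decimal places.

Let ψ = atan2(Δy, Δx) = atan2(-37.86, -26.28) = -124.7659° be the start→goal bearing.
Normalize: d = |goal − start| / ρ = 46.087070/4.44 = 10.379971, α = (θ_start − ψ) mod 360° = 235.1659° = 4.104420 rad, β = (θ_goal − ψ) mod 360° = 183.7659° = 3.207320 rad.
Common terms: sin α = -0.820810, cos α = -0.571202, sin β = -0.065680, cos β = -0.997841, cos(α−β) = 0.623880, d² = 107.743791. Work in radians in the unit-radius frame; every candidate has L = ρ·(t + p + q).
LSL: p² = 2 + d² − 2cos(α−β) + 2d(sin α − sin β) = 92.819593; p = √p² = 9.634293; φ = atan2(cos β − cos α, d + sin α − sin β) = -0.044298 rad; t = (φ − α) mod 2π = 2.134468 rad, q = (β − φ) mod 2π = 3.251618 rad → L = 4.44·(2.134468 + 9.634293 + 3.251618) = 4.44·15.020379 = 66.690481 m
RSR: p² = 2 + d² − 2cos(α−β) + 2d(sin β − sin α) = 124.172470; p = √p² = 11.143270; φ = atan2(cos α − cos β, d − sin α + sin β) = 0.038296 rad; t = (α − φ) mod 2π = 4.066124 rad, q = (φ − β) mod 2π = 3.114161 rad → L = 4.44·(4.066124 + 11.143270 + 3.114161) = 4.44·18.323555 = 81.356583 m
LSR: p² = d² − 2 + 2cos(α−β) + 2d(sin α + sin β) = 88.588071; p = √p² = 9.412124; φ = atan2(−cos α − cos β, d + sin α + sin β) − atan2(−2, p) = 0.373173 rad; t = (φ − α) mod 2π = 2.551938 rad, q = (φ − β) mod 2π = 3.449038 rad → L = 4.44·(2.551938 + 9.412124 + 3.449038) = 4.44·15.413100 = 68.434163 m
RSL: p² = d² − 2 + 2cos(α−β) − 2d(sin α + sin β) = 125.395029; p = √p² = 11.197992; φ = atan2(cos α + cos β, d − sin α − sin β) − atan2(2, p) = -0.315117 rad; t = (α − φ) mod 2π = 4.419536 rad, q = (β − φ) mod 2π = 3.522437 rad → L = 4.44·(4.419536 + 11.197992 + 3.522437) = 4.44·19.139965 = 84.981445 m
RLR: c = (6 − d² + 2cos(α−β) + 2d(sin α − sin β))/8 = -14.521559, |c| > 1 → infeasible
LRL: c = (6 − d² + 2cos(α−β) − 2d(sin α − sin β))/8 = -10.602449, |c| > 1 → infeasible
Shortest: LSL with L = 66.690481 m ≈ 66.6905 m
Convert LSL to answer units (arcs ×180/π): t = 2.134468·180/π = 122.2960°, p = ρ·p = 4.44·9.634293 = 42.7763 m, q = 3.251618·180/π = 186.3040°, L = 66.6905 m.

LSL: t = 122.2960°, p = 42.7763 m, q = 186.3040°, L = 66.6905 m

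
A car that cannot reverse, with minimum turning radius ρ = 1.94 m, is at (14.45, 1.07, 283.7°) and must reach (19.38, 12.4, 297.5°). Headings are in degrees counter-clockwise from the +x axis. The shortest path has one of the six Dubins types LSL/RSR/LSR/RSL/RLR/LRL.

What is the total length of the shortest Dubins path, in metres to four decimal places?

21.1023 m

Let ψ = atan2(Δy, Δx) = atan2(11.33, 4.93) = 66.4848° be the start→goal bearing.
Normalize: d = |goal − start| / ρ = 12.356124/1.94 = 6.369136, α = (θ_start − ψ) mod 360° = 217.2152° = 3.791121 rad, β = (θ_goal − ψ) mod 360° = 231.0152° = 4.031976 rad.
Common terms: sin α = -0.604810, cos α = -0.796369, sin β = -0.777313, cos β = -0.629114, cos(α−β) = 0.971134, d² = 40.565894. Work in radians in the unit-radius frame; every candidate has L = ρ·(t + p + q).
LSL: p² = 2 + d² − 2cos(α−β) + 2d(sin α − sin β) = 42.821009; p = √p² = 6.543776; φ = atan2(cos β − cos α, d + sin α − sin β) = 0.025562 rad; t = (φ − α) mod 2π = 2.517627 rad, q = (β − φ) mod 2π = 4.006414 rad → L = 1.94·(2.517627 + 6.543776 + 4.006414) = 1.94·13.067817 = 25.351565 m
RSR: p² = 2 + d² − 2cos(α−β) + 2d(sin β − sin α) = 38.426242; p = √p² = 6.198890; φ = atan2(cos α − cos β, d − sin α + sin β) = -0.026985 rad; t = (α − φ) mod 2π = 3.818105 rad, q = (φ − β) mod 2π = 2.224225 rad → L = 1.94·(3.818105 + 6.198890 + 2.224225) = 1.94·12.241220 = 23.747967 m
LSR: p² = d² − 2 + 2cos(α−β) + 2d(sin α + sin β) = 22.902298; p = √p² = 4.785635; φ = atan2(−cos α − cos β, d + sin α + sin β) − atan2(−2, p) = 0.674271 rad; t = (φ − α) mod 2π = 3.166336 rad, q = (φ − β) mod 2π = 2.925481 rad → L = 1.94·(3.166336 + 4.785635 + 2.925481) = 1.94·10.877452 = 21.102256 m
RSL: p² = d² − 2 + 2cos(α−β) − 2d(sin α + sin β) = 58.114027; p = √p² = 7.623256; φ = atan2(cos α + cos β, d − sin α − sin β) − atan2(2, p) = -0.438444 rad; t = (α − φ) mod 2π = 4.229565 rad, q = (β − φ) mod 2π = 4.470420 rad → L = 1.94·(4.229565 + 7.623256 + 4.470420) = 1.94·16.323240 = 31.667086 m
RLR: c = (6 − d² + 2cos(α−β) + 2d(sin α − sin β))/8 = -3.803280, |c| > 1 → infeasible
LRL: c = (6 − d² + 2cos(α−β) − 2d(sin α − sin β))/8 = -4.352626, |c| > 1 → infeasible
Shortest: LSR with L = 21.102256 m ≈ 21.1023 m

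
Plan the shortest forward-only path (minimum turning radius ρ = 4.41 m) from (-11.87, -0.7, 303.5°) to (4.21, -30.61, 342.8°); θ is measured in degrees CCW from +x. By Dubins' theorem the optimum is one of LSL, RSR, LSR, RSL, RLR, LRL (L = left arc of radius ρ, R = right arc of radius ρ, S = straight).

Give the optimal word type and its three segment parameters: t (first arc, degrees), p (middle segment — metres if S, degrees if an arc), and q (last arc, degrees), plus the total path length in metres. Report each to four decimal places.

Let ψ = atan2(Δy, Δx) = atan2(-29.91, 16.08) = -61.7370° be the start→goal bearing.
Normalize: d = |goal − start| / ρ = 33.958423/4.41 = 7.700323, α = (θ_start − ψ) mod 360° = 5.2370° = 0.091402 rad, β = (θ_goal − ψ) mod 360° = 44.5370° = 0.777316 rad.
Common terms: sin α = 0.091275, cos α = 0.995826, sin β = 0.701369, cos β = 0.712798, cos(α−β) = 0.773840, d² = 59.294970. Work in radians in the unit-radius frame; every candidate has L = ρ·(t + p + q).
LSL: p² = 2 + d² − 2cos(α−β) + 2d(sin α − sin β) = 50.351444; p = √p² = 7.095875; φ = atan2(cos β − cos α, d + sin α − sin β) = -0.039897 rad; t = (φ − α) mod 2π = 6.151886 rad, q = (β − φ) mod 2π = 0.817213 rad → L = 4.41·(6.151886 + 7.095875 + 0.817213) = 4.41·14.064975 = 62.026539 m
RSR: p² = 2 + d² − 2cos(α−β) + 2d(sin β − sin α) = 69.143135; p = √p² = 8.315235; φ = atan2(cos α − cos β, d − sin α + sin β) = 0.034044 rad; t = (α − φ) mod 2π = 0.057358 rad, q = (φ − β) mod 2π = 5.539913 rad → L = 4.41·(0.057358 + 8.315235 + 5.539913) = 4.41·13.912506 = 61.354151 m
LSR: p² = d² − 2 + 2cos(α−β) + 2d(sin α + sin β) = 71.049880; p = √p² = 8.429109; φ = atan2(−cos α − cos β, d + sin α + sin β) − atan2(−2, p) = 0.034434 rad; t = (φ − α) mod 2π = 6.226217 rad, q = (φ − β) mod 2π = 5.540303 rad → L = 4.41·(6.226217 + 8.429109 + 5.540303) = 4.41·20.195629 = 89.062724 m
RSL: p² = d² − 2 + 2cos(α−β) − 2d(sin α + sin β) = 46.635420; p = √p² = 6.829013; φ = atan2(cos α + cos β, d − sin α − sin β) − atan2(2, p) = -0.042417 rad; t = (α − φ) mod 2π = 0.133819 rad, q = (β − φ) mod 2π = 0.819733 rad → L = 4.41·(0.133819 + 6.829013 + 0.819733) = 4.41·7.782565 = 34.321112 m
RLR: c = (6 − d² + 2cos(α−β) + 2d(sin α − sin β))/8 = -7.642892, |c| > 1 → infeasible
LRL: c = (6 − d² + 2cos(α−β) − 2d(sin α − sin β))/8 = -5.293930, |c| > 1 → infeasible
Shortest: RSL with L = 34.321112 m ≈ 34.3211 m
Convert RSL to answer units (arcs ×180/π): t = 0.133819·180/π = 7.6673°, p = ρ·p = 4.41·6.829013 = 30.1159 m, q = 0.819733·180/π = 46.9673°, L = 34.3211 m.

RSL: t = 7.6673°, p = 30.1159 m, q = 46.9673°, L = 34.3211 m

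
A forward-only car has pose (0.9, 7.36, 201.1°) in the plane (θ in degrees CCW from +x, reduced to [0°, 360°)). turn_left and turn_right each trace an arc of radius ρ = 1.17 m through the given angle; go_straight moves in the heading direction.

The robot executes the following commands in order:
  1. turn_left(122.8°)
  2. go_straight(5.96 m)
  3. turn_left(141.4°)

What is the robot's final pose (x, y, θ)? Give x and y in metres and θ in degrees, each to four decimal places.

(7.2653, 3.0656, 105.3000°)

set_pose: (x, y, θ) = (0.9000, 7.3600, 201.1000°), ρ = 1.17
turn_left(122.8°): centre at ρ to the left, rotate +122.8° → (0.6318, 5.3231, 323.9000°)
go_straight(5.96): x += 5.96·cos θ, y += 5.96·sin θ → (5.4475, 1.8115, 323.9000°)
turn_left(141.4°): centre at ρ to the left, rotate +141.4° → (7.2653, 3.0656, 465.3000° ≡ 105.3000°)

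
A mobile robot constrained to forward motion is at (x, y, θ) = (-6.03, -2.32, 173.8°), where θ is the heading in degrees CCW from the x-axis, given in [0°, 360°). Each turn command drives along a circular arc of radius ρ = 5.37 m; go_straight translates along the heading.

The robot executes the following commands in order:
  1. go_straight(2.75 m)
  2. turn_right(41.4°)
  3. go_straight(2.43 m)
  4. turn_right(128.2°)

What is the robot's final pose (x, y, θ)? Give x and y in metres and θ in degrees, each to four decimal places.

(-10.2158, 10.4656, 4.2000°)

set_pose: (x, y, θ) = (-6.0300, -2.3200, 173.8000°), ρ = 5.37
go_straight(2.75): x += 2.75·cos θ, y += 2.75·sin θ → (-8.7639, -2.0230, 173.8000°)
turn_right(41.4°): centre at ρ to the right, rotate −41.4° → (-12.1495, -0.3054, 132.4000°)
go_straight(2.43): x += 2.43·cos θ, y += 2.43·sin θ → (-13.7880, 1.4890, 132.4000°)
turn_right(128.2°): centre at ρ to the right, rotate −128.2° → (-10.2158, 10.4656, 4.2000°)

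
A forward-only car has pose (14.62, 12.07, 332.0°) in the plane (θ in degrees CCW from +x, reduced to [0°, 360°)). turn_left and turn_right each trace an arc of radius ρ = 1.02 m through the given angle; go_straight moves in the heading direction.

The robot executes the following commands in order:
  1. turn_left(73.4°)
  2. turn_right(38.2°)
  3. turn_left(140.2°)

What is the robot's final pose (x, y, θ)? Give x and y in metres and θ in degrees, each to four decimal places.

(16.8453, 14.4214, 147.4000°)

set_pose: (x, y, θ) = (14.6200, 12.0700, 332.0000°), ρ = 1.02
turn_left(73.4°): centre at ρ to the left, rotate +73.4° → (15.8251, 12.2544, 405.4000° ≡ 45.4000°)
turn_right(38.2°): centre at ρ to the right, rotate −38.2° → (16.4236, 12.5502, 7.2000°)
turn_left(140.2°): centre at ρ to the left, rotate +140.2° → (16.8453, 14.4214, 147.4000°)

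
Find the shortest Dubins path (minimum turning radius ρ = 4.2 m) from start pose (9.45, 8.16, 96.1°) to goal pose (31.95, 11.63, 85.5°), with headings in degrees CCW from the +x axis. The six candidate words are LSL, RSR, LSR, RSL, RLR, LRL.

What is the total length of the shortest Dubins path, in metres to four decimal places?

28.3886 m

Let ψ = atan2(Δy, Δx) = atan2(3.47, 22.50) = 8.7672° be the start→goal bearing.
Normalize: d = |goal − start| / ρ = 22.766003/4.2 = 5.420477, α = (θ_start − ψ) mod 360° = 87.3328° = 1.524245 rad, β = (θ_goal − ψ) mod 360° = 76.7328° = 1.339240 rad.
Common terms: sin α = 0.998917, cos α = 0.046535, sin β = 0.973310, cos β = 0.229493, cos(α−β) = 0.982935, d² = 29.381570. Work in radians in the unit-radius frame; every candidate has L = ρ·(t + p + q).
LSL: p² = 2 + d² − 2cos(α−β) + 2d(sin α − sin β) = 29.693296; p = √p² = 5.449156; φ = atan2(cos β − cos α, d + sin α − sin β) = 0.033582 rad; t = (φ − α) mod 2π = 4.792522 rad, q = (β − φ) mod 2π = 1.305658 rad → L = 4.2·(4.792522 + 5.449156 + 1.305658) = 4.2·11.547336 = 48.498811 m
RSR: p² = 2 + d² − 2cos(α−β) + 2d(sin β − sin α) = 29.138103; p = √p² = 5.397972; φ = atan2(cos α − cos β, d − sin α + sin β) = -0.033900 rad; t = (α − φ) mod 2π = 1.558145 rad, q = (φ − β) mod 2π = 4.910045 rad → L = 4.2·(1.558145 + 5.397972 + 4.910045) = 4.2·11.866162 = 49.837882 m
LSR: p² = d² − 2 + 2cos(α−β) + 2d(sin α + sin β) = 50.728263; p = √p² = 7.122378; φ = atan2(−cos α − cos β, d + sin α + sin β) − atan2(−2, p) = 0.236435 rad; t = (φ − α) mod 2π = 4.995375 rad, q = (φ − β) mod 2π = 5.180380 rad → L = 4.2·(4.995375 + 7.122378 + 5.180380) = 4.2·17.298133 = 72.652158 m
RSL: p² = d² − 2 + 2cos(α−β) − 2d(sin α + sin β) = 7.966619; p = √p² = 2.822520; φ = atan2(cos α + cos β, d − sin α − sin β) − atan2(2, p) = -0.536587 rad; t = (α − φ) mod 2π = 2.060832 rad, q = (β − φ) mod 2π = 1.875827 rad → L = 4.2·(2.060832 + 2.822520 + 1.875827) = 4.2·6.759179 = 28.388553 m
RLR: c = (6 − d² + 2cos(α−β) + 2d(sin α − sin β))/8 = -2.642263, |c| > 1 → infeasible
LRL: c = (6 − d² + 2cos(α−β) − 2d(sin α − sin β))/8 = -2.711662, |c| > 1 → infeasible
Shortest: RSL with L = 28.388553 m ≈ 28.3886 m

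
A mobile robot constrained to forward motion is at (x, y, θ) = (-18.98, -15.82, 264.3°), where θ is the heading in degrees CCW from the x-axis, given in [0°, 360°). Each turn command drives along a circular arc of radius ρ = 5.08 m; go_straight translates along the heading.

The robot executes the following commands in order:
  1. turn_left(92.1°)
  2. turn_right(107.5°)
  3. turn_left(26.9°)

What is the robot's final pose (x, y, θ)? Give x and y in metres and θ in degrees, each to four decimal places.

set_pose: (x, y, θ) = (-18.9800, -15.8200, 264.3000°), ρ = 5.08
turn_left(92.1°): centre at ρ to the left, rotate +92.1° → (-14.2441, -21.3945, 356.4000°)
turn_right(107.5°): centre at ρ to the right, rotate −107.5° → (-9.8237, -28.2933, 248.9000°)
turn_left(26.9°): centre at ρ to the left, rotate +26.9° → (-10.1383, -30.6354, 275.8000°)

(-10.1383, -30.6354, 275.8000°)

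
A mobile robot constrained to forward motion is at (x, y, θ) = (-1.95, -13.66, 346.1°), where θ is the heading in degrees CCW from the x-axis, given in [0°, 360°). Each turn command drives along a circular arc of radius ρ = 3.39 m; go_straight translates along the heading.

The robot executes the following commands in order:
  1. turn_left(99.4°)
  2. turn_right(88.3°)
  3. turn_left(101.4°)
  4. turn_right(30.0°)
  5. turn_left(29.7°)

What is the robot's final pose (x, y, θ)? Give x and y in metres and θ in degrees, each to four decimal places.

(9.7004, -0.1522, 98.3000°)

set_pose: (x, y, θ) = (-1.9500, -13.6600, 346.1000°), ρ = 3.39
turn_left(99.4°): centre at ρ to the left, rotate +99.4° → (2.2439, -10.6352, 445.5000° ≡ 85.5000°)
turn_right(88.3°): centre at ρ to the right, rotate −88.3° → (5.7891, -7.5153, -2.8000° ≡ 357.2000°)
turn_left(101.4°): centre at ρ to the left, rotate +101.4° → (9.3066, -3.6224, 458.6000° ≡ 98.6000°)
turn_right(30.0°): centre at ρ to the right, rotate −30.0° → (9.5022, -1.8785, 68.6000°)
turn_left(29.7°): centre at ρ to the left, rotate +29.7° → (9.7004, -0.1522, 98.3000°)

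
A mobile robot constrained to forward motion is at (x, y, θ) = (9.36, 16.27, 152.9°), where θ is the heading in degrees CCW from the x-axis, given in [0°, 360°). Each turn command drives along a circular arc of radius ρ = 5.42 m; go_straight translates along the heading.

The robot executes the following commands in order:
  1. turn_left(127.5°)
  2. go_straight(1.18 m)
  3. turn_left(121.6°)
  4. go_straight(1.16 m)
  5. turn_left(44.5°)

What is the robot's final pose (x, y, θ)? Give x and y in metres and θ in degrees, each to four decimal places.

set_pose: (x, y, θ) = (9.3600, 16.2700, 152.9000°), ρ = 5.42
turn_left(127.5°): centre at ρ to the left, rotate +127.5° → (1.5600, 10.4666, 280.4000°)
go_straight(1.18): x += 1.18·cos θ, y += 1.18·sin θ → (1.7730, 9.3060, 280.4000°)
turn_left(121.6°): centre at ρ to the left, rotate +121.6° → (10.7306, 6.2566, 402.0000° ≡ 42.0000°)
go_straight(1.16): x += 1.16·cos θ, y += 1.16·sin θ → (11.5927, 7.0328, 42.0000°)
turn_left(44.5°): centre at ρ to the left, rotate +44.5° → (13.3759, 10.7297, 86.5000°)

(13.3759, 10.7297, 86.5000°)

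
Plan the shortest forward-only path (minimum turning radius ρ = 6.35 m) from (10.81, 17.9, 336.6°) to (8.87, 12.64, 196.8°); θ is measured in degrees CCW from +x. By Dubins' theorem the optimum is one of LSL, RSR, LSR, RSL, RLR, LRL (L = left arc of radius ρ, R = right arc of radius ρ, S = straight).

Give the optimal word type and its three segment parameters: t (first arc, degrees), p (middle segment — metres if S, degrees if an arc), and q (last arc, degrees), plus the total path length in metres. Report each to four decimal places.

Let ψ = atan2(Δy, Δx) = atan2(-5.26, -1.94) = -110.2450° be the start→goal bearing.
Normalize: d = |goal − start| / ρ = 5.606354/6.35 = 0.882890, α = (θ_start − ψ) mod 360° = 86.8450° = 1.515732 rad, β = (θ_goal − ψ) mod 360° = 307.0450° = 5.358947 rad.
Common terms: sin α = 0.998484, cos α = 0.055036, sin β = -0.798162, cos β = 0.602443, cos(α−β) = -0.763796, d² = 0.779495. Work in radians in the unit-radius frame; every candidate has L = ρ·(t + p + q).
LSL: p² = 2 + d² − 2cos(α−β) + 2d(sin α − sin β) = 7.479571; p = √p² = 2.734880; φ = atan2(cos β − cos α, d + sin α − sin β) = 0.201518 rad; t = (φ − α) mod 2π = 4.968972 rad, q = (β − φ) mod 2π = 5.157429 rad → L = 6.35·(4.968972 + 2.734880 + 5.157429) = 6.35·12.861281 = 81.669133 m
RSR: p² = 2 + d² − 2cos(α−β) + 2d(sin β − sin α) = 1.134604; p = √p² = 1.065178; φ = atan2(cos α − cos β, d − sin α + sin β) = -2.601855 rad; t = (α − φ) mod 2π = 4.117587 rad, q = (φ − β) mod 2π = 4.605568 rad → L = 6.35·(4.117587 + 1.065178 + 4.605568) = 6.35·9.788333 = 62.155917 m
LSR: p² = d² − 2 + 2cos(α−β) + 2d(sin α + sin β) = -2.394372 < 0 → infeasible
RSL: p² = d² − 2 + 2cos(α−β) − 2d(sin α + sin β) = -3.101822 < 0 → infeasible
RLR: c = (6 − d² + 2cos(α−β) + 2d(sin α − sin β))/8 = 0.858175; p = 2π − arccos c = 5.744092 rad; φ = atan2(cos α − cos β, d − sin α + sin β) = -2.601855 rad; t = (α − φ + p/2) mod 2π = 0.706448 rad, q = (α − β − t + p) mod 2π = 1.194429 rad → L = 6.35·(0.706448 + 5.744092 + 1.194429) = 6.35·7.644969 = 48.545554 m
LRL: c = (6 − d² + 2cos(α−β) − 2d(sin α − sin β))/8 = 0.065054; p = 2π − arccos c = 4.777489 rad; φ = atan2(cos β − cos α, d + sin α − sin β) = 0.201518 rad; t = (φ − α + p/2) mod 2π = 1.074531 rad, q = (β − α − t + p) mod 2π = 1.262988 rad → L = 6.35·(1.074531 + 4.777489 + 1.262988) = 6.35·7.115007 = 45.180294 m
Shortest: LRL with L = 45.180294 m ≈ 45.1803 m
Convert LRL to answer units (arcs ×180/π): t = 1.074531·180/π = 61.5661°, p = 4.777489·180/π = 273.7299°, q = 1.262988·180/π = 72.3639°, L = 45.1803 m.

LRL: t = 61.5661°, p = 273.7299°, q = 72.3639°, L = 45.1803 m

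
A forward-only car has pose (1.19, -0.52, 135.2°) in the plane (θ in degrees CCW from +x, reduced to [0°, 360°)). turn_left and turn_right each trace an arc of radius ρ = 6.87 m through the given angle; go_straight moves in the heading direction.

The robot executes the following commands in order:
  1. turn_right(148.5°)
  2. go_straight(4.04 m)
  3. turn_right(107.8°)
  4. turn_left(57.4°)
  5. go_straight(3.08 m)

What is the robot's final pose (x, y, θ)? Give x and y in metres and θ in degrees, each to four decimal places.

set_pose: (x, y, θ) = (1.1900, -0.5200, 135.2000°), ρ = 6.87
turn_right(148.5°): centre at ρ to the right, rotate −148.5° → (7.6113, 11.0405, -13.3000° ≡ 346.7000°)
go_straight(4.04): x += 4.04·cos θ, y += 4.04·sin θ → (11.5429, 10.1111, 346.7000°)
turn_right(107.8°): centre at ρ to the right, rotate −107.8° → (15.8450, -0.1232, 238.9000°)
turn_left(57.4°): centre at ρ to the left, rotate +57.4° → (15.5687, -6.7157, 296.3000°)
go_straight(3.08): x += 3.08·cos θ, y += 3.08·sin θ → (16.9334, -9.4769, 296.3000°)

(16.9334, -9.4769, 296.3000°)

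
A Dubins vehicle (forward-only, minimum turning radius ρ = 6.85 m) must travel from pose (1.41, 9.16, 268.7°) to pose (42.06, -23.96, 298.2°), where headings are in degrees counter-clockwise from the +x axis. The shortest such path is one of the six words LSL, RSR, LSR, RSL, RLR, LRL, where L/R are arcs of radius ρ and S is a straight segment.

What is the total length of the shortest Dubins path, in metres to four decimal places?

Let ψ = atan2(Δy, Δx) = atan2(-33.12, 40.65) = -39.1718° be the start→goal bearing.
Normalize: d = |goal − start| / ρ = 52.434310/6.85 = 7.654644, α = (θ_start − ψ) mod 360° = 307.8718° = 5.373376 rad, β = (θ_goal − ψ) mod 360° = 337.3718° = 5.888248 rad.
Common terms: sin α = -0.789387, cos α = 0.613896, sin β = -0.384750, cos β = 0.923021, cos(α−β) = 0.870356, d² = 58.593572. Work in radians in the unit-radius frame; every candidate has L = ρ·(t + p + q).
LSL: p² = 2 + d² − 2cos(α−β) + 2d(sin α − sin β) = 52.658164; p = √p² = 7.256595; φ = atan2(cos β − cos α, d + sin α − sin β) = 0.042612 rad; t = (φ − α) mod 2π = 0.952421 rad, q = (β − φ) mod 2π = 5.845636 rad → L = 6.85·(0.952421 + 7.256595 + 5.845636) = 6.85·14.054652 = 96.274366 m
RSR: p² = 2 + d² − 2cos(α−β) + 2d(sin β − sin α) = 65.047558; p = √p² = 8.065207; φ = atan2(cos α − cos β, d − sin α + sin β) = -0.038338 rad; t = (α − φ) mod 2π = 5.411714 rad, q = (φ − β) mod 2π = 0.356599 rad → L = 6.85·(5.411714 + 8.065207 + 0.356599) = 6.85·13.833520 = 94.759611 m
LSR: p² = d² − 2 + 2cos(α−β) + 2d(sin α + sin β) = 40.359088; p = √p² = 6.352880; φ = atan2(−cos α − cos β, d + sin α + sin β) − atan2(−2, p) = 0.072137 rad; t = (φ − α) mod 2π = 0.981946 rad, q = (φ − β) mod 2π = 0.467074 rad → L = 6.85·(0.981946 + 6.352880 + 0.467074) = 6.85·7.801901 = 53.443020 m
RSL: p² = d² − 2 + 2cos(α−β) − 2d(sin α + sin β) = 76.309480; p = √p² = 8.735530; φ = atan2(cos α + cos β, d − sin α − sin β) − atan2(2, p) = -0.052718 rad; t = (α − φ) mod 2π = 5.426094 rad, q = (β − φ) mod 2π = 5.940966 rad → L = 6.85·(5.426094 + 8.735530 + 5.940966) = 6.85·20.102590 = 137.702739 m
RLR: c = (6 − d² + 2cos(α−β) + 2d(sin α − sin β))/8 = -7.130945, |c| > 1 → infeasible
LRL: c = (6 − d² + 2cos(α−β) − 2d(sin α − sin β))/8 = -5.582270, |c| > 1 → infeasible
Shortest: LSR with L = 53.443020 m ≈ 53.4430 m

53.4430 m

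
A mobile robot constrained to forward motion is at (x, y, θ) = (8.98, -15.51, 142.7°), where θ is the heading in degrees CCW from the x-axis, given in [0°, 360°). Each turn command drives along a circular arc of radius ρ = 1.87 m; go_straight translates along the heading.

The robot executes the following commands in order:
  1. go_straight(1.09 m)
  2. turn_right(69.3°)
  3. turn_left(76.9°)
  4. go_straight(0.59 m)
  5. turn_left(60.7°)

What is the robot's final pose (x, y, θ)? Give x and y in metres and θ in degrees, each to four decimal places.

(4.1864, -10.3982, 211.0000°)

set_pose: (x, y, θ) = (8.9800, -15.5100, 142.7000°), ρ = 1.87
go_straight(1.09): x += 1.09·cos θ, y += 1.09·sin θ → (8.1129, -14.8495, 142.7000°)
turn_right(69.3°): centre at ρ to the right, rotate −69.3° → (7.4541, -12.8277, 73.4000°)
turn_left(76.9°): centre at ρ to the left, rotate +76.9° → (6.5885, -10.6691, 150.3000°)
go_straight(0.59): x += 0.59·cos θ, y += 0.59·sin θ → (6.0760, -10.3768, 150.3000°)
turn_left(60.7°): centre at ρ to the left, rotate +60.7° → (4.1864, -10.3982, 211.0000°)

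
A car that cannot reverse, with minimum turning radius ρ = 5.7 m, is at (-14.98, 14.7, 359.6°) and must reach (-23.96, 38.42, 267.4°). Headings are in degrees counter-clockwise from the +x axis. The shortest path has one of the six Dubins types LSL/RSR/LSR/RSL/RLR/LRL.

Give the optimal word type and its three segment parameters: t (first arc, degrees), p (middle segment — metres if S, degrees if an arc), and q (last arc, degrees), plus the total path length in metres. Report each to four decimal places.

LSL: t = 101.0052°, p = 18.0702 m, q = 166.7948°, L = 44.7120 m

Let ψ = atan2(Δy, Δx) = atan2(23.72, -8.98) = 110.7358° be the start→goal bearing.
Normalize: d = |goal − start| / ρ = 25.362941/5.7 = 4.449639, α = (θ_start − ψ) mod 360° = 248.8642° = 4.343499 rad, β = (θ_goal − ψ) mod 360° = 156.6642° = 2.734305 rad.
Common terms: sin α = -0.932728, cos α = -0.360580, sin β = 0.396120, cos β = -0.918199, cos(α−β) = -0.038388, d² = 19.799286. Work in radians in the unit-radius frame; every candidate has L = ρ·(t + p + q).
LSL: p² = 2 + d² − 2cos(α−β) + 2d(sin α − sin β) = 10.050273; p = √p² = 3.170217; φ = atan2(cos β − cos α, d + sin α − sin β) = -0.176813 rad; t = (φ − α) mod 2π = 1.762874 rad, q = (β − φ) mod 2π = 2.911118 rad → L = 5.7·(1.762874 + 3.170217 + 2.911118) = 5.7·7.844208 = 44.711988 m
RSR: p² = 2 + d² − 2cos(α−β) + 2d(sin β − sin α) = 33.701850; p = √p² = 5.805329; φ = atan2(cos α − cos β, d − sin α + sin β) = 0.096201 rad; t = (α − φ) mod 2π = 4.247298 rad, q = (φ − β) mod 2π = 3.645081 rad → L = 5.7·(4.247298 + 5.805329 + 3.645081) = 5.7·13.697708 = 78.076937 m
LSR: p² = d² − 2 + 2cos(α−β) + 2d(sin α + sin β) = 12.947084; p = √p² = 3.598206; φ = atan2(−cos α − cos β, d + sin α + sin β) − atan2(−2, p) = 0.823169 rad; t = (φ − α) mod 2π = 2.762856 rad, q = (φ − β) mod 2π = 4.372049 rad → L = 5.7·(2.762856 + 3.598206 + 4.372049) = 5.7·10.733111 = 61.178731 m
RSL: p² = d² − 2 + 2cos(α−β) − 2d(sin α + sin β) = 22.497936; p = √p² = 4.743199; φ = atan2(cos α + cos β, d − sin α − sin β) − atan2(2, p) = -0.650086 rad; t = (α − φ) mod 2π = 4.993585 rad, q = (β − φ) mod 2π = 3.384391 rad → L = 5.7·(4.993585 + 4.743199 + 3.384391) = 5.7·13.121175 = 74.790696 m
RLR: c = (6 − d² + 2cos(α−β) + 2d(sin α − sin β))/8 = -3.212731, |c| > 1 → infeasible
LRL: c = (6 − d² + 2cos(α−β) − 2d(sin α − sin β))/8 = -0.256284; p = 2π − arccos c = 4.453213 rad; φ = atan2(cos β − cos α, d + sin α − sin β) = -0.176813 rad; t = (φ − α + p/2) mod 2π = 3.989480 rad, q = (β − α − t + p) mod 2π = 5.137725 rad → L = 5.7·(3.989480 + 4.453213 + 5.137725) = 5.7·13.580418 = 77.408381 m
Shortest: LSL with L = 44.711988 m ≈ 44.7120 m
Convert LSL to answer units (arcs ×180/π): t = 1.762874·180/π = 101.0052°, p = ρ·p = 5.7·3.170217 = 18.0702 m, q = 2.911118·180/π = 166.7948°, L = 44.7120 m.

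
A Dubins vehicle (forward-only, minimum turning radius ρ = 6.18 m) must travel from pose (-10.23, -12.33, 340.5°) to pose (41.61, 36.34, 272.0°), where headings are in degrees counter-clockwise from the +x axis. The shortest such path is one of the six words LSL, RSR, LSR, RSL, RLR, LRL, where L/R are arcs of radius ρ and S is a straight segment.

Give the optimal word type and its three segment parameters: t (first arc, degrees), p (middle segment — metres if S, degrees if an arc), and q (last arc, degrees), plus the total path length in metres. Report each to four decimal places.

Let ψ = atan2(Δy, Δx) = atan2(48.67, 51.84) = 43.1935° be the start→goal bearing.
Normalize: d = |goal − start| / ρ = 71.106642/6.18 = 11.505929, α = (θ_start − ψ) mod 360° = 297.3065° = 5.188977 rad, β = (θ_goal − ψ) mod 360° = 228.8065° = 3.993426 rad.
Common terms: sin α = -0.888566, cos α = 0.458750, sin β = -0.752489, cos β = -0.658605, cos(α−β) = 0.366501, d² = 132.386404. Work in radians in the unit-radius frame; every candidate has L = ρ·(t + p + q).
LSL: p² = 2 + d² − 2cos(α−β) + 2d(sin α − sin β) = 130.522033; p = √p² = 11.424624; φ = atan2(cos β − cos α, d + sin α − sin β) = -0.097959 rad; t = (φ − α) mod 2π = 0.996250 rad, q = (β − φ) mod 2π = 4.091385 rad → L = 6.18·(0.996250 + 11.424624 + 4.091385) = 6.18·16.512259 = 102.045759 m
RSR: p² = 2 + d² − 2cos(α−β) + 2d(sin β − sin α) = 136.784771; p = √p² = 11.695502; φ = atan2(cos α − cos β, d − sin α + sin β) = 0.095683 rad; t = (α − φ) mod 2π = 5.093294 rad, q = (φ − β) mod 2π = 2.385442 rad → L = 6.18·(5.093294 + 11.695502 + 2.385442) = 6.18·19.174238 = 118.496791 m
LSR: p² = d² − 2 + 2cos(α−β) + 2d(sin α + sin β) = 93.355689; p = √p² = 9.662075; φ = atan2(−cos α − cos β, d + sin α + sin β) − atan2(−2, p) = 0.224369 rad; t = (φ − α) mod 2π = 1.318577 rad, q = (φ − β) mod 2π = 2.514128 rad → L = 6.18·(1.318577 + 9.662075 + 2.514128) = 6.18·13.494780 = 83.397741 m
RSL: p² = d² − 2 + 2cos(α−β) − 2d(sin α + sin β) = 168.883124; p = √p² = 12.995504; φ = atan2(cos α + cos β, d − sin α − sin β) − atan2(2, p) = -0.167902 rad; t = (α − φ) mod 2π = 5.356878 rad, q = (β − φ) mod 2π = 4.161328 rad → L = 6.18·(5.356878 + 12.995504 + 4.161328) = 6.18·22.513710 = 139.134729 m
RLR: c = (6 − d² + 2cos(α−β) + 2d(sin α − sin β))/8 = -16.098096, |c| > 1 → infeasible
LRL: c = (6 − d² + 2cos(α−β) − 2d(sin α − sin β))/8 = -15.315254, |c| > 1 → infeasible
Shortest: LSR with L = 83.397741 m ≈ 83.3977 m
Convert LSR to answer units (arcs ×180/π): t = 1.318577·180/π = 75.5489°, p = ρ·p = 6.18·9.662075 = 59.7116 m, q = 2.514128·180/π = 144.0489°, L = 83.3977 m.

LSR: t = 75.5489°, p = 59.7116 m, q = 144.0489°, L = 83.3977 m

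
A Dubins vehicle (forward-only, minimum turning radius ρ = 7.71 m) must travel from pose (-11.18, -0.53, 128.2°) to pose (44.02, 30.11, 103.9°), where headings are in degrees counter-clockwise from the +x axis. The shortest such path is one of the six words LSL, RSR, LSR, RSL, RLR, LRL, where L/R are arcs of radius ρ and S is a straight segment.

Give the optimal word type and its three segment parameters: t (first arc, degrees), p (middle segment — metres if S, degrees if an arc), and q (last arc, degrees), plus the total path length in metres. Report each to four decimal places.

RSL: t = 116.9355°, p = 45.5464 m, q = 92.6355°, L = 73.7472 m

Let ψ = atan2(Δy, Δx) = atan2(30.64, 55.20) = 29.0334° be the start→goal bearing.
Normalize: d = |goal − start| / ρ = 63.133585/7.71 = 8.188532, α = (θ_start − ψ) mod 360° = 99.1666° = 1.730783 rad, β = (θ_goal − ψ) mod 360° = 74.8666° = 1.306668 rad.
Common terms: sin α = 0.987229, cos α = -0.159305, sin β = 0.965320, cos β = 0.261068, cos(α−β) = 0.911403, d² = 67.052064. Work in radians in the unit-radius frame; every candidate has L = ρ·(t + p + q).
LSL: p² = 2 + d² − 2cos(α−β) + 2d(sin α − sin β) = 67.588063; p = √p² = 8.221196; φ = atan2(cos β − cos α, d + sin α − sin β) = 0.051155 rad; t = (φ − α) mod 2π = 4.603558 rad, q = (β − φ) mod 2π = 1.255513 rad → L = 7.71·(4.603558 + 8.221196 + 1.255513) = 7.71·14.080266 = 108.558853 m
RSR: p² = 2 + d² − 2cos(α−β) + 2d(sin β − sin α) = 66.870452; p = √p² = 8.177436; φ = atan2(cos α − cos β, d − sin α + sin β) = -0.051429 rad; t = (α − φ) mod 2π = 1.782212 rad, q = (φ − β) mod 2π = 4.925088 rad → L = 7.71·(1.782212 + 8.177436 + 4.925088) = 7.71·14.884736 = 114.761313 m
LSR: p² = d² − 2 + 2cos(α−β) + 2d(sin α + sin β) = 98.851906; p = √p² = 9.942430; φ = atan2(−cos α − cos β, d + sin α + sin β) − atan2(−2, p) = 0.188474 rad; t = (φ − α) mod 2π = 4.740877 rad, q = (φ − β) mod 2π = 5.164992 rad → L = 7.71·(4.740877 + 9.942430 + 5.164992) = 7.71·19.848298 = 153.030381 m
RSL: p² = d² − 2 + 2cos(α−β) − 2d(sin α + sin β) = 34.897835; p = √p² = 5.907439; φ = atan2(cos α + cos β, d − sin α − sin β) − atan2(2, p) = -0.310126 rad; t = (α − φ) mod 2π = 2.040909 rad, q = (β − φ) mod 2π = 1.616794 rad → L = 7.71·(2.040909 + 5.907439 + 1.616794) = 7.71·9.565143 = 73.747249 m
RLR: c = (6 − d² + 2cos(α−β) + 2d(sin α − sin β))/8 = -7.358806, |c| > 1 → infeasible
LRL: c = (6 − d² + 2cos(α−β) − 2d(sin α − sin β))/8 = -7.448508, |c| > 1 → infeasible
Shortest: RSL with L = 73.747249 m ≈ 73.7472 m
Convert RSL to answer units (arcs ×180/π): t = 2.040909·180/π = 116.9355°, p = ρ·p = 7.71·5.907439 = 45.5464 m, q = 1.616794·180/π = 92.6355°, L = 73.7472 m.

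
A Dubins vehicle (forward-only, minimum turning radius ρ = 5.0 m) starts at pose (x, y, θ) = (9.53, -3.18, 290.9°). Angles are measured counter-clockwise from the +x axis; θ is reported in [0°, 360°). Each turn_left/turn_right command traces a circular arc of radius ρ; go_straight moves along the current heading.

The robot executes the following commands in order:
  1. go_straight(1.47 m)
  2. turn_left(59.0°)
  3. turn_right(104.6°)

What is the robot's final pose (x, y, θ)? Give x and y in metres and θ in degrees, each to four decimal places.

(17.5143, -14.7040, 245.3000°)

set_pose: (x, y, θ) = (9.5300, -3.1800, 290.9000°), ρ = 5.0
go_straight(1.47): x += 1.47·cos θ, y += 1.47·sin θ → (10.0544, -4.5533, 290.9000°)
turn_left(59.0°): centre at ρ to the left, rotate +59.0° → (13.8486, -7.6921, 349.9000°)
turn_right(104.6°): centre at ρ to the right, rotate −104.6° → (17.5143, -14.7040, 245.3000°)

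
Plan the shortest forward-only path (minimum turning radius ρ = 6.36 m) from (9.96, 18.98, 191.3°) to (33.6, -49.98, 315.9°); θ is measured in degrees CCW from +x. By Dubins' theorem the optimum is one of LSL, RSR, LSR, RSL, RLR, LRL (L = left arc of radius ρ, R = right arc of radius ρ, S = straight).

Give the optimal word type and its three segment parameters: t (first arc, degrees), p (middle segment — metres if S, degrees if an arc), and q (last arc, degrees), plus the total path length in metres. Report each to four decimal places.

Let ψ = atan2(Δy, Δx) = atan2(-68.96, 23.64) = -71.0779° be the start→goal bearing.
Normalize: d = |goal − start| / ρ = 72.899460/6.36 = 11.462179, α = (θ_start − ψ) mod 360° = 262.3779° = 4.579358 rad, β = (θ_goal − ψ) mod 360° = 26.9779° = 0.470853 rad.
Common terms: sin α = -0.991164, cos α = -0.132639, sin β = 0.453647, cos β = 0.891182, cos(α−β) = -0.567844, d² = 131.381551. Work in radians in the unit-radius frame; every candidate has L = ρ·(t + p + q).
LSL: p² = 2 + d² − 2cos(α−β) + 2d(sin α − sin β) = 101.395866; p = √p² = 10.069551; φ = atan2(cos β − cos α, d + sin α − sin β) = 0.101851 rad; t = (φ − α) mod 2π = 1.805678 rad, q = (β − φ) mod 2π = 0.369002 rad → L = 6.36·(1.805678 + 10.069551 + 0.369002) = 6.36·12.244232 = 77.873314 m
RSR: p² = 2 + d² − 2cos(α−β) + 2d(sin β − sin α) = 167.638611; p = √p² = 12.947533; φ = atan2(cos α − cos β, d − sin α + sin β) = -0.079157 rad; t = (α − φ) mod 2π = 4.658515 rad, q = (φ − β) mod 2π = 5.733175 rad → L = 6.36·(4.658515 + 12.947533 + 5.733175) = 6.36·23.339223 = 148.437461 m
LSR: p² = d² − 2 + 2cos(α−β) + 2d(sin α + sin β) = 115.923618; p = √p² = 10.766783; φ = atan2(−cos α − cos β, d + sin α + sin β) − atan2(−2, p) = 0.114340 rad; t = (φ − α) mod 2π = 1.818167 rad, q = (φ − β) mod 2π = 5.926672 rad → L = 6.36·(1.818167 + 10.766783 + 5.926672) = 6.36·18.511623 = 117.733922 m
RSL: p² = d² − 2 + 2cos(α−β) − 2d(sin α + sin β) = 140.568110; p = √p² = 11.856142; φ = atan2(cos α + cos β, d − sin α − sin β) − atan2(2, p) = -0.103986 rad; t = (α − φ) mod 2π = 4.683344 rad, q = (β − φ) mod 2π = 0.574839 rad → L = 6.36·(4.683344 + 11.856142 + 0.574839) = 6.36·17.114326 = 108.847114 m
RLR: c = (6 − d² + 2cos(α−β) + 2d(sin α − sin β))/8 = -19.954826, |c| > 1 → infeasible
LRL: c = (6 − d² + 2cos(α−β) − 2d(sin α − sin β))/8 = -11.674483, |c| > 1 → infeasible
Shortest: LSL with L = 77.873314 m ≈ 77.8733 m
Convert LSL to answer units (arcs ×180/π): t = 1.805678·180/π = 103.4577°, p = ρ·p = 6.36·10.069551 = 64.0423 m, q = 0.369002·180/π = 21.1423°, L = 77.8733 m.

LSL: t = 103.4577°, p = 64.0423 m, q = 21.1423°, L = 77.8733 m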